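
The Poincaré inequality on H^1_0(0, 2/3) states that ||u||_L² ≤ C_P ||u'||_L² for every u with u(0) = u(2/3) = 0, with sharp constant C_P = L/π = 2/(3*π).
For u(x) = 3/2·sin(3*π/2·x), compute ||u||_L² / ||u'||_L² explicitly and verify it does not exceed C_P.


||u||_L² / ||u'||_L² = 2/(3*π) = C_P.

u(x) = 3/2·sin(3*π/2·x), so u'(x) = 9*π*cos(3*π*x/2)/4.
Writing u(x) = A·sin(kπx/L) with A = 3/2 and k = 1, use ∫_0^L sin²(kπx/L) dx = L/2 and ∫_0^L cos²(kπx/L) dx = L/2.
u² = 9/4·sin²(3*π/2·x) and (u')² = 81*π^2/16·cos²(3*π/2·x), and each of sin², cos² integrates to L/2 = 1/3 over (0, 2/3).
∫_0^2/3 u² dx = 3/4, so ||u||_L² = sqrt(3)/2.
∫_0^2/3 (u')² dx = 27*π^2/16, so ||u'||_L² = 3*sqrt(3)*π/4.
Ratio ||u||_L² / ||u'||_L² = 2/(3*π).
Sharp Poincaré constant on H^1_0(0, 2/3) is C_P = L/π = 2/(3*π), achieved by sin(3*π/2·x).
This is the k = 1 eigenfunction (up to amplitude), so the ratio equals the sharp Poincaré constant exactly.


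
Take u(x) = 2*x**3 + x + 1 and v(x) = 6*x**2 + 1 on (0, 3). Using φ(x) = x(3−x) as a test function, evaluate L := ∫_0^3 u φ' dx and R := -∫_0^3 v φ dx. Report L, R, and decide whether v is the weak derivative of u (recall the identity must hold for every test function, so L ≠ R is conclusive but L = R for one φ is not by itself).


LHS = -387/5, RHS = -387/5. Yes, v = u' weakly.

u(x) = 2*x**3 + x + 1, classical derivative u'(x) = 6*x**2 + 1.
φ(x) = x(3−x), so φ'(x) = 3 - 2*x.
Note φ(0) = φ(3) = 0, so the boundary term u·φ vanishes.
LHS = ∫_0^3 u(x) φ'(x) dx = ∫_0^3 (-4*x^4 + 6*x^3 - 2*x^2 + x + 3) dx. Term by term:
  ∫_0^3 -4*x^4 dx = -972/5;  ∫_0^3 6*x^3 dx = 243/2;  ∫_0^3 -2*x^2 dx = -18;
  ∫_0^3 x dx = 9/2;  ∫_0^3 3 dx = 9.
Sum: -972/5 + 243/2 − 18 + 9/2 + 9 = -387/5.
So LHS = -387/5.
∫_0^3 v(x) φ(x) dx = ∫_0^3 (-6*x^4 + 18*x^3 - x^2 + 3*x) dx. Term by term:
  ∫_0^3 -6*x^4 dx = -1458/5;  ∫_0^3 18*x^3 dx = 729/2;  ∫_0^3 -x^2 dx = -9;
  ∫_0^3 3*x dx = 27/2.
Sum: -1458/5 + 729/2 − 9 + 27/2 = 387/5.
So RHS = -∫_0^3 v(x) φ(x) dx = -387/5.
LHS = RHS, so the identity holds for this test φ.
Moreover u is smooth here and v(x) = u'(x) = 6*x**2 + 1 pointwise, so the identity holds for every test function. Hence v is the weak derivative of u.


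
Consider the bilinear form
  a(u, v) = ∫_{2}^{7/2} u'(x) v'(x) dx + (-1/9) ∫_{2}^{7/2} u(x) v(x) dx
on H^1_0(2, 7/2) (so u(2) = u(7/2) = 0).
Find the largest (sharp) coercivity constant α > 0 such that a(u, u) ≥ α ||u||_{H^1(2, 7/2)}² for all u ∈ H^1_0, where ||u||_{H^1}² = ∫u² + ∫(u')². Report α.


α = (-1 + 4*π^2)/(9 + 4*π^2)

Coercivity of a(·,·) on H^1_0(2, 7/2) means a(u, u) ≥ α ||u||_{H^1}² for every u ∈ H^1_0.
The interval has length L = 3/2, and Poincaré/coercivity depend only on L. Here a(u, u) = ∫(u')² + (-1/9)·∫u².
Here c = -1/9 < 0 with |c| < (π/L)² = 4*π^2/9, so coercivity still holds. The condition a(u,u) ≥ α||u||_{H^1}² reads (1−α)∫(u')² ≥ (α−c)∫u². Any admissible α is ≤ 1 (rapidly oscillating u have ∫u²/∫(u')² → 0), and α = 1 would force 0 ≥ (1−c)∫u², impossible since c < 1; so 1−α > 0. By the sharp Poincaré inequality on H^1_0 of an interval of length L, ∫(u')² ≥ (π/L)²∫u² with equality for the first sine mode sin(π(x−x₀)/L) (x₀ the left endpoint), so the inequality holds for all u iff (1−α)(π/L)² ≥ α − c, i.e. α ≤ ((π/L)² + c)/((π/L)² + 1) = (1 + c(L/π)²)/(1 + (L/π)²). (Direct route, valid since c ≤ 0: Poincaré gives c∫u² ≥ c(L/π)²∫(u')², so a(u,u) ≥ (1 + c(L/π)²)∫(u')², while ||u||_{H^1}² ≤ (1 + (L/π)²)∫(u')²; dividing yields the same α.) With (π/L)² = 4*π^2/9 and c = -1/9, the largest admissible constant is α = ((π/L)² + c)/((π/L)² + 1).
Simplifying, α = (-1 + 4*π^2)/(9 + 4*π^2).


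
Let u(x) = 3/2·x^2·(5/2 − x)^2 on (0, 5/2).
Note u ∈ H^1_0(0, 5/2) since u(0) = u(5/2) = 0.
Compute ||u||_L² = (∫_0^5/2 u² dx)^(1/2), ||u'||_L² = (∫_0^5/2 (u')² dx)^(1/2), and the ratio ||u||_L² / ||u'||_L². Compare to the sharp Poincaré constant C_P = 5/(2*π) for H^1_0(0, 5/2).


||u||_L² / ||u'||_L² = 5*sqrt(3)/12 < C_P = 5/(2*π).

u(x) = 3/2·x^2·(5/2 − x)^2, so u'(x) = 3*x*(2*x - 5)*(4*x - 5)/4.
u(x) = 3/2·x^2·(5/2 − x)^2 vanishes at x = 0 and x = 5/2, so u ∈ H^1_0(0, 5/2). Differentiate via the product rule and integrate the resulting polynomials term by term.
  ∫_0^5/2 u² dx = ∫_0^5/2 (9*x^8/4 - 45*x^7/2 + 675*x^6/8 - 1125*x^5/8 + 5625*x^4/64) dx. Term by term:
    ∫_0^5/2 9*x^8/4 dx = 1953125/2048;  ∫_0^5/2 -45*x^7/2 dx = -17578125/4096;  ∫_0^5/2 675*x^6/8 dx = 52734375/7168;
    ∫_0^5/2 -1125*x^5/8 dx = -5859375/1024;  ∫_0^5/2 5625*x^4/64 dx = 3515625/2048.
  Sum: 1953125/2048 − 17578125/4096 + 52734375/7168 − 5859375/1024 + 3515625/2048 = 390625/28672.
  ∫_0^5/2 (u')² dx = ∫_0^5/2 (36*x^6 - 270*x^5 + 2925*x^4/4 - 3375*x^3/4 + 5625*x^2/16) dx. Term by term:
    ∫_0^5/2 36*x^6 dx = 703125/224;  ∫_0^5/2 -270*x^5 dx = -703125/64;  ∫_0^5/2 2925*x^4/4 dx = 1828125/128;
    ∫_0^5/2 -3375*x^3/4 dx = -2109375/256;  ∫_0^5/2 5625*x^2/16 dx = 234375/128.
  Sum: 703125/224 − 703125/64 + 1828125/128 − 2109375/256 + 234375/128 = 46875/1792.
∫_0^5/2 u² dx = 390625/28672, so ||u||_L² = 625*sqrt(7)/448.
∫_0^5/2 (u')² dx = 46875/1792, so ||u'||_L² = 125*sqrt(21)/112.
Ratio ||u||_L² / ||u'||_L² = 5*sqrt(3)/12.
Sharp Poincaré constant on H^1_0(0, 5/2) is C_P = L/π = 5/(2*π), achieved by sin(2*π/5·x).
A polynomial bump cannot attain the sharp Poincaré constant (only the first sine eigenfunction does), so the ratio is strictly less than C_P, consistent with ||u||_L² ≤ C_P ||u'||_L².


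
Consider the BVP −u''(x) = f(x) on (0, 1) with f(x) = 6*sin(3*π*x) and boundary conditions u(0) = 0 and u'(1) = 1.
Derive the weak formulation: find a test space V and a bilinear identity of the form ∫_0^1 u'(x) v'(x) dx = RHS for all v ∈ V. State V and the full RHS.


V = {v ∈ H^1(0, 1) : v(0) = 0} (test functions vanish at x = 0 where u is specified); weak form: ∫_0^1 u'v' dx = ∫_0^1 (6*sin(3*π*x)) v dx + v(1) for all v ∈ V.

Multiply both sides by a test function v and integrate from 0 to 1:
  ∫_0^1 −u''(x) v(x) dx = ∫_0^1 f(x) v(x) dx.
Integrate the LHS by parts once:
  ∫_0^1 −u'' v dx = −[u'(x) v(x)]_0^1 + ∫_0^1 u'(x) v'(x) dx.
Thus ∫_0^1 u'(x) v'(x) dx = ∫_0^1 f(x) v(x) dx + [u'(x) v(x)]_0^1.
Choose V so that boundary terms are either known or forced to vanish.
Mixed BC: u(0) = 0 (Dirichlet) and u'(1) = 1 (Neumann). Define V = {v ∈ H^1(0, 1) : v(0) = 0}. Then [u' v]_0^1 = u'(1)·v(1) − u'(0)·0 = v(1).
Weak formulation: find u (satisfying any essential BC) such that ∫_0^1 u'(x) v'(x) dx = ∫_0^1 f v dx + v(1) for all v ∈ V (Dirichlet at 0 absorbed into V; Neumann datum at x = 1 contributes the boundary term).
Substituting f(x) = 6*sin(3*π*x), the right-hand side is ∫_0^1 (6*sin(3*π*x)) v dx + v(1).


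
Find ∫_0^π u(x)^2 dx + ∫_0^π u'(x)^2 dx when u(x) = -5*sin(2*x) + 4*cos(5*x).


||u||_{H^1(0,π)}^2 = 4160/21 + 541*π/2

u'(x) = -20*sin(5*x) - 10*cos(2*x).
Expand u² and (u')² and integrate term by term on (0, π), using: for integers n ≥ 1, ∫_0^π sin²(nx) dx = ∫_0^π cos²(nx) dx = π/2; for n ≠ n', ∫_0^π sin(nx)sin(n'x) dx = ∫_0^π cos(nx)cos(n'x) dx = 0; and by product-to-sum, ∫_0^π sin(nx)cos(n'x) dx = ½∫_0^π [sin((n+n')x) + sin((n−n')x)] dx, which is 0 when n+n' is even and 2n/(n²−n'²) when n+n' is odd (it need not vanish on (0, π)).
  u² squared terms: (-5)²·∫sin(2x)² dx = 25·π/2 = 25*π/2;  (4)²·∫cos(5x)² dx = 16·π/2 = 8*π.
  u² cross terms: 2·(-5)·(4)·∫sin(2x)·cos(5x) dx = -40·(-4/21) = 160/21.
  So ∫_0^π u² dx = 25*π/2 + 8*π + 160/21 = 160/21 + 41*π/2.
  (u')² squared terms: (-20)²·∫sin(5x)² dx = 400·π/2 = 200*π;  (-10)²·∫cos(2x)² dx = 100·π/2 = 50*π.
  (u')² cross terms: 2·(-20)·(-10)·∫sin(5x)·cos(2x) dx = 400·(10/21) = 4000/21.
  So ∫_0^π (u')² dx = 200*π + 50*π + 4000/21 = 4000/21 + 250*π.
||u||_{H^1}^2 = (160/21 + 41*π/2) + (4000/21 + 250*π) = 4160/21 + 541*π/2.


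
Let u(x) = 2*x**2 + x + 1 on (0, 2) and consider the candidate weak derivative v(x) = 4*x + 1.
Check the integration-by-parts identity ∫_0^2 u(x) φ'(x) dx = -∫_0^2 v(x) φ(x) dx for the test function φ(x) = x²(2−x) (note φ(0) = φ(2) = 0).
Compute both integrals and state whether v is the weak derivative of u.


LHS = -116/15, RHS = -116/15. Yes, v = u' weakly.

u(x) = 2*x**2 + x + 1, classical derivative u'(x) = 4*x + 1.
φ(x) = x²(2−x), so φ'(x) = x*(4 - 3*x).
Note φ(0) = φ(2) = 0, so the boundary term u·φ vanishes.
LHS = ∫_0^2 u(x) φ'(x) dx = ∫_0^2 (-6*x^4 + 5*x^3 + x^2 + 4*x) dx. Term by term:
  ∫_0^2 -6*x^4 dx = -192/5;  ∫_0^2 5*x^3 dx = 20;  ∫_0^2 x^2 dx = 8/3;
  ∫_0^2 4*x dx = 8.
Sum: -192/5 + 20 + 8/3 + 8 = -116/15.
So LHS = -116/15.
∫_0^2 v(x) φ(x) dx = ∫_0^2 (-4*x^4 + 7*x^3 + 2*x^2) dx. Term by term:
  ∫_0^2 -4*x^4 dx = -128/5;  ∫_0^2 7*x^3 dx = 28;  ∫_0^2 2*x^2 dx = 16/3.
Sum: -128/5 + 28 + 16/3 = 116/15.
So RHS = -∫_0^2 v(x) φ(x) dx = -116/15.
LHS = RHS, so the identity holds for this test φ.
Moreover u is smooth here and v(x) = u'(x) = 4*x + 1 pointwise, so the identity holds for every test function. Hence v is the weak derivative of u.


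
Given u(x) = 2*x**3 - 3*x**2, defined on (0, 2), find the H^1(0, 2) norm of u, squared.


||u||_{H^1}^2 = 288/7

The H^1 norm (squared) on an interval (0, L) is
  ||u||_{H^1}^2 = ∫_0^L u(x)^2 dx + ∫_0^L u'(x)^2 dx.
Compute u'(x) = 6*x**2 - 6*x.
Then u(x)^2 = 4*x**6 - 12*x**5 + 9*x**4 and u'(x)^2 = 36*x**4 - 72*x**3 + 36*x**2.
Integrate each monomial from 0 to 2 using ∫_0^2 c·x^n dx = c·2^(n+1)/(n+1):
  ∫_0^2 u(x)^2 dx = ∫_0^2 (4*x^6 - 12*x^5 + 9*x^4) dx. Term by term:
    ∫_0^2 4*x^6 dx = 512/7;  ∫_0^2 -12*x^5 dx = -128;  ∫_0^2 9*x^4 dx = 288/5.
  Sum: 512/7 − 128 + 288/5 = 96/35.
  ∫_0^2 u'(x)^2 dx = ∫_0^2 (36*x^4 - 72*x^3 + 36*x^2) dx. Term by term:
    ∫_0^2 36*x^4 dx = 1152/5;  ∫_0^2 -72*x^3 dx = -288;  ∫_0^2 36*x^2 dx = 96.
  Sum: 1152/5 − 288 + 96 = 192/5.
Adding: ||u||_{H^1}^2 = 96/35 + 192/5 = 288/7.


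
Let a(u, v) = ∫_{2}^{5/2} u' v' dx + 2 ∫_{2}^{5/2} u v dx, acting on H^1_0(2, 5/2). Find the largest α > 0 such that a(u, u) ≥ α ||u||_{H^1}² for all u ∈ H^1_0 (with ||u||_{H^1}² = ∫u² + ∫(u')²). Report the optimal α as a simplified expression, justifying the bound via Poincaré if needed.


α = 1

Coercivity of a(·,·) on H^1_0(2, 5/2) means a(u, u) ≥ α ||u||_{H^1}² for every u ∈ H^1_0.
The interval has length L = 1/2, and Poincaré/coercivity depend only on L. Here a(u, u) = ∫(u')² + (2)·∫u².
Here c = 2 ≥ 1, so a(u,u) = ∫(u')² + c∫u² ≥ ∫(u')² + ∫u² = ||u||_{H^1}², i.e. α = 1 works. No larger α is possible: a(u,u) ≥ α||u||_{H^1}² means (1−α)∫(u')² ≥ (α−c)∫u², and for the modes u_n = sin(nπ(x−x₀)/L) (x₀ the left endpoint) one has ∫u_n²/∫(u_n')² = (L/(nπ))² → 0, so a(u_n,u_n)/||u_n||_{H^1}² → 1. Hence the optimal constant is α = 1.
Therefore α = 1.


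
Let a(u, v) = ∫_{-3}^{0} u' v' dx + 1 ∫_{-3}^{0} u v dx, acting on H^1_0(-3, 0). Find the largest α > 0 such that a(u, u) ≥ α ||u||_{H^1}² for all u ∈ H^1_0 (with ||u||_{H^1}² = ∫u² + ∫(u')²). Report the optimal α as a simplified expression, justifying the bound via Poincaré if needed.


α = 1

Coercivity of a(·,·) on H^1_0(-3, 0) means a(u, u) ≥ α ||u||_{H^1}² for every u ∈ H^1_0.
The interval has length L = 3, and Poincaré/coercivity depend only on L. Here a(u, u) = ∫(u')² + (1)·∫u².
Here c = 1 ≥ 1, so a(u,u) = ∫(u')² + c∫u² ≥ ∫(u')² + ∫u² = ||u||_{H^1}², i.e. α = 1 works. No larger α is possible: a(u,u) ≥ α||u||_{H^1}² means (1−α)∫(u')² ≥ (α−c)∫u², and for the modes u_n = sin(nπ(x−x₀)/L) (x₀ the left endpoint) one has ∫u_n²/∫(u_n')² = (L/(nπ))² → 0, so a(u_n,u_n)/||u_n||_{H^1}² → 1. Hence the optimal constant is α = 1.
Therefore α = 1.


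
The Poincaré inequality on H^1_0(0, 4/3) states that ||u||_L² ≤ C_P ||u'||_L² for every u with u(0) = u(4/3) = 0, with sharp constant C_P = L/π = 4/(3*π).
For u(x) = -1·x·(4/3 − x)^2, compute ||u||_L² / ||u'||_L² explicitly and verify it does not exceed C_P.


||u||_L² / ||u'||_L² = 2*sqrt(14)/21 < C_P = 4/(3*π).

u(x) = -1·x·(4/3 − x)^2, so u'(x) = (4 - 9*x)*(3*x - 4)/9.
u(x) = -1·x·(4/3 − x)^2 vanishes at x = 0 and x = 4/3, so u ∈ H^1_0(0, 4/3). Differentiate via the product rule and integrate the resulting polynomials term by term.
  ∫_0^4/3 u² dx = ∫_0^4/3 (x^6 - 16*x^5/3 + 32*x^4/3 - 256*x^3/27 + 256*x^2/81) dx. Term by term:
    ∫_0^4/3 x^6 dx = 16384/15309;  ∫_0^4/3 -16*x^5/3 dx = -32768/6561;  ∫_0^4/3 32*x^4/3 dx = 32768/3645;
    ∫_0^4/3 -256*x^3/27 dx = -16384/2187;  ∫_0^4/3 256*x^2/81 dx = 16384/6561.
  Sum: 16384/15309 − 32768/6561 + 32768/3645 − 16384/2187 + 16384/6561 = 16384/229635.
  ∫_0^4/3 (u')² dx = ∫_0^4/3 (9*x^4 - 32*x^3 + 352*x^2/9 - 512*x/27 + 256/81) dx. Term by term:
    ∫_0^4/3 9*x^4 dx = 1024/135;  ∫_0^4/3 -32*x^3 dx = -2048/81;  ∫_0^4/3 352*x^2/9 dx = 22528/729;
    ∫_0^4/3 -512*x/27 dx = -4096/243;  ∫_0^4/3 256/81 dx = 1024/243.
  Sum: 1024/135 − 2048/81 + 22528/729 − 4096/243 + 1024/243 = 2048/3645.
∫_0^4/3 u² dx = 16384/229635, so ||u||_L² = 128*sqrt(35)/2835.
∫_0^4/3 (u')² dx = 2048/3645, so ||u'||_L² = 32*sqrt(10)/135.
Ratio ||u||_L² / ||u'||_L² = 2*sqrt(14)/21.
Sharp Poincaré constant on H^1_0(0, 4/3) is C_P = L/π = 4/(3*π), achieved by sin(3*π/4·x).
A polynomial bump cannot attain the sharp Poincaré constant (only the first sine eigenfunction does), so the ratio is strictly less than C_P, consistent with ||u||_L² ≤ C_P ||u'||_L².


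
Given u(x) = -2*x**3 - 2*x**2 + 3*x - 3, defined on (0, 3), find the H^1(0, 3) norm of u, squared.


||u||_{H^1}^2 = 154998/35

The H^1 norm (squared) on an interval (0, L) is
  ||u||_{H^1}^2 = ∫_0^L u(x)^2 dx + ∫_0^L u'(x)^2 dx.
Compute u'(x) = -6*x**2 - 4*x + 3.
Then u(x)^2 = 4*x**6 + 8*x**5 - 8*x**4 + 21*x**2 - 18*x + 9 and u'(x)^2 = 36*x**4 + 48*x**3 - 20*x**2 - 24*x + 9.
Integrate each monomial from 0 to 3 using ∫_0^3 c·x^n dx = c·3^(n+1)/(n+1):
  ∫_0^3 u(x)^2 dx = ∫_0^3 (4*x^6 + 8*x^5 - 8*x^4 + 21*x^2 - 18*x + 9) dx. Term by term:
    ∫_0^3 4*x^6 dx = 8748/7;  ∫_0^3 8*x^5 dx = 972;  ∫_0^3 -8*x^4 dx = -1944/5;
    ∫_0^3 21*x^2 dx = 189;  ∫_0^3 -18*x dx = -81;  ∫_0^3 9 dx = 27.
  Sum: 8748/7 + 972 − 1944/5 + 189 − 81 + 27 = 68877/35.
  ∫_0^3 u'(x)^2 dx = ∫_0^3 (36*x^4 + 48*x^3 - 20*x^2 - 24*x + 9) dx. Term by term:
    ∫_0^3 36*x^4 dx = 8748/5;  ∫_0^3 48*x^3 dx = 972;  ∫_0^3 -20*x^2 dx = -180;
    ∫_0^3 -24*x dx = -108;  ∫_0^3 9 dx = 27.
  Sum: 8748/5 + 972 − 180 − 108 + 27 = 12303/5.
Adding: ||u||_{H^1}^2 = 68877/35 + 12303/5 = 154998/35.


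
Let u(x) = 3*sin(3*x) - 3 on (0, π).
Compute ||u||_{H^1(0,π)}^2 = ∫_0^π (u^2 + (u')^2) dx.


||u||_{H^1(0,π)}^2 = -12 + 54*π

u'(x) = 9*cos(3*x).
Expand u² and (u')² and integrate term by term on (0, π), using: for integers n ≥ 1, ∫_0^π sin²(nx) dx = ∫_0^π cos²(nx) dx = π/2; for n ≠ n', ∫_0^π sin(nx)sin(n'x) dx = ∫_0^π cos(nx)cos(n'x) dx = 0; and by product-to-sum, ∫_0^π sin(nx)cos(n'x) dx = ½∫_0^π [sin((n+n')x) + sin((n−n')x)] dx, which is 0 when n+n' is even and 2n/(n²−n'²) when n+n' is odd (it need not vanish on (0, π)). For the constant mode: ∫_0^π 1 dx = π, ∫_0^π cos(nx) dx = 0, ∫_0^π sin(nx) dx = (1−(−1)^n)/n.
  u² squared terms: (-3)²·∫1 dx = 9·π = 9*π;  (3)²·∫sin(3x)² dx = 9·π/2 = 9*π/2.
  u² cross terms: 2·(-3)·(3)·∫1·sin(3x) dx = -18·(2/3) = -12.
  So ∫_0^π u² dx = 9*π + 9*π/2 − 12 = -12 + 27*π/2.
  (u')² squared terms: (9)²·∫cos(3x)² dx = 81·π/2 = 81*π/2.
  So ∫_0^π (u')² dx = 81*π/2.
||u||_{H^1}^2 = (-12 + 27*π/2) + (81*π/2) = -12 + 54*π.


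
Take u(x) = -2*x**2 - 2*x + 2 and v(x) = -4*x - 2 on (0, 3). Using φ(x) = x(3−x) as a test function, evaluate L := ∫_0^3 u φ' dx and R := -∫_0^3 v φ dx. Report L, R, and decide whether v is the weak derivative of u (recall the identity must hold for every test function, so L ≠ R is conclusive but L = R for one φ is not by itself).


LHS = 36, RHS = 36. Yes, v = u' weakly.

u(x) = -2*x**2 - 2*x + 2, classical derivative u'(x) = -4*x - 2.
φ(x) = x(3−x), so φ'(x) = 3 - 2*x.
Note φ(0) = φ(3) = 0, so the boundary term u·φ vanishes.
LHS = ∫_0^3 u(x) φ'(x) dx = ∫_0^3 (4*x^3 - 2*x^2 - 10*x + 6) dx. Term by term:
  ∫_0^3 4*x^3 dx = 81;  ∫_0^3 -2*x^2 dx = -18;  ∫_0^3 -10*x dx = -45;
  ∫_0^3 6 dx = 18.
Sum: 81 − 18 − 45 + 18 = 36.
So LHS = 36.
∫_0^3 v(x) φ(x) dx = ∫_0^3 (4*x^3 - 10*x^2 - 6*x) dx. Term by term:
  ∫_0^3 4*x^3 dx = 81;  ∫_0^3 -10*x^2 dx = -90;  ∫_0^3 -6*x dx = -27.
Sum: 81 − 90 − 27 = -36.
So RHS = -∫_0^3 v(x) φ(x) dx = 36.
LHS = RHS, so the identity holds for this test φ.
Moreover u is smooth here and v(x) = u'(x) = -4*x - 2 pointwise, so the identity holds for every test function. Hence v is the weak derivative of u.


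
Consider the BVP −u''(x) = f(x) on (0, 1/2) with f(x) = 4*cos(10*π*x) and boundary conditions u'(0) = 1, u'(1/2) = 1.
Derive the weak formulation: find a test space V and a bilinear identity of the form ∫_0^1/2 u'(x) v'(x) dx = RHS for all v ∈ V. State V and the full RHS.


V = H^1(0, 1/2) (v unrestricted at boundary; u is determined up to an additive constant); weak form: ∫_0^1/2 u'v' dx = ∫_0^1/2 (4*cos(10*π*x)) v dx + v(1/2) − v(0) for all v ∈ V.

Multiply both sides by a test function v and integrate from 0 to 1/2:
  ∫_0^1/2 −u''(x) v(x) dx = ∫_0^1/2 f(x) v(x) dx.
Integrate the LHS by parts once:
  ∫_0^1/2 −u'' v dx = −[u'(x) v(x)]_0^1/2 + ∫_0^1/2 u'(x) v'(x) dx.
Thus ∫_0^1/2 u'(x) v'(x) dx = ∫_0^1/2 f(x) v(x) dx + [u'(x) v(x)]_0^1/2.
Choose V so that boundary terms are either known or forced to vanish.
u has inhomogeneous Neumann u'(0) = 1, u'(1/2) = 1. [u' v]_0^1/2 = (1)·v(1/2) − (1)·v(0) = v(1/2) − v(0). Take V = H^1(0, 1/2); boundary term becomes part of RHS.
Weak formulation: find u (satisfying any essential BC) such that ∫_0^1/2 u'(x) v'(x) dx = ∫_0^1/2 f v dx + v(1/2) − v(0) for all v ∈ V (Neumann data are natural BCs: they enter the RHS as boundary terms).
Substituting f(x) = 4*cos(10*π*x), the right-hand side is ∫_0^1/2 (4*cos(10*π*x)) v dx + v(1/2) − v(0).
Compatibility check (pure Neumann): taking v ≡ 1 ∈ V gives 0 = ∫_0^1/2 f dx + (1) − (1), i.e. ∫_0^1/2 f dx must equal u'(0) − u'(1/2) = 0. Indeed ∫_0^1/2 (4*cos(10*π*x)) dx = 0, so the data are compatible. The solution is then unique only up to an additive constant (fix it e.g. by requiring ∫_0^1/2 u dx = 0).


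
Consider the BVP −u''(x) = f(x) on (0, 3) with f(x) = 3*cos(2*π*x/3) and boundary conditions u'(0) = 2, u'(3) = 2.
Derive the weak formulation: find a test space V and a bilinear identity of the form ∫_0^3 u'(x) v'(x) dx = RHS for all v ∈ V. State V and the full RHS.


V = H^1(0, 3) (v unrestricted at boundary; u is determined up to an additive constant); weak form: ∫_0^3 u'v' dx = ∫_0^3 (3*cos(2*π*x/3)) v dx + 2·v(3) − 2·v(0) for all v ∈ V.

Multiply both sides by a test function v and integrate from 0 to 3:
  ∫_0^3 −u''(x) v(x) dx = ∫_0^3 f(x) v(x) dx.
Integrate the LHS by parts once:
  ∫_0^3 −u'' v dx = −[u'(x) v(x)]_0^3 + ∫_0^3 u'(x) v'(x) dx.
Thus ∫_0^3 u'(x) v'(x) dx = ∫_0^3 f(x) v(x) dx + [u'(x) v(x)]_0^3.
Choose V so that boundary terms are either known or forced to vanish.
u has inhomogeneous Neumann u'(0) = 2, u'(3) = 2. [u' v]_0^3 = (2)·v(3) − (2)·v(0) = 2·v(3) − 2·v(0). Take V = H^1(0, 3); boundary term becomes part of RHS.
Weak formulation: find u (satisfying any essential BC) such that ∫_0^3 u'(x) v'(x) dx = ∫_0^3 f v dx + 2·v(3) − 2·v(0) for all v ∈ V (Neumann data are natural BCs: they enter the RHS as boundary terms).
Substituting f(x) = 3*cos(2*π*x/3), the right-hand side is ∫_0^3 (3*cos(2*π*x/3)) v dx + 2·v(3) − 2·v(0).
Compatibility check (pure Neumann): taking v ≡ 1 ∈ V gives 0 = ∫_0^3 f dx + (2) − (2), i.e. ∫_0^3 f dx must equal u'(0) − u'(3) = 0. Indeed ∫_0^3 (3*cos(2*π*x/3)) dx = 0, so the data are compatible. The solution is then unique only up to an additive constant (fix it e.g. by requiring ∫_0^3 u dx = 0).


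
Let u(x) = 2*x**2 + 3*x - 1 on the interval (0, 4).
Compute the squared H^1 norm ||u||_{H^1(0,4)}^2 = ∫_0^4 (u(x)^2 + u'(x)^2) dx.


||u||_{H^1}^2 = 11096/5

The H^1 norm (squared) on an interval (0, L) is
  ||u||_{H^1}^2 = ∫_0^L u(x)^2 dx + ∫_0^L u'(x)^2 dx.
Compute u'(x) = 4*x + 3.
Then u(x)^2 = 4*x**4 + 12*x**3 + 5*x**2 - 6*x + 1 and u'(x)^2 = 16*x**2 + 24*x + 9.
Integrate each monomial from 0 to 4 using ∫_0^4 c·x^n dx = c·4^(n+1)/(n+1):
  ∫_0^4 u(x)^2 dx = ∫_0^4 (4*x^4 + 12*x^3 + 5*x^2 - 6*x + 1) dx. Term by term:
    ∫_0^4 4*x^4 dx = 4096/5;  ∫_0^4 12*x^3 dx = 768;  ∫_0^4 5*x^2 dx = 320/3;
    ∫_0^4 -6*x dx = -48;  ∫_0^4 1 dx = 4.
  Sum: 4096/5 + 768 + 320/3 − 48 + 4 = 24748/15.
  ∫_0^4 u'(x)^2 dx = ∫_0^4 (16*x^2 + 24*x + 9) dx. Term by term:
    ∫_0^4 16*x^2 dx = 1024/3;  ∫_0^4 24*x dx = 192;  ∫_0^4 9 dx = 36.
  Sum: 1024/3 + 192 + 36 = 1708/3.
Adding: ||u||_{H^1}^2 = 24748/15 + 1708/3 = 11096/5.


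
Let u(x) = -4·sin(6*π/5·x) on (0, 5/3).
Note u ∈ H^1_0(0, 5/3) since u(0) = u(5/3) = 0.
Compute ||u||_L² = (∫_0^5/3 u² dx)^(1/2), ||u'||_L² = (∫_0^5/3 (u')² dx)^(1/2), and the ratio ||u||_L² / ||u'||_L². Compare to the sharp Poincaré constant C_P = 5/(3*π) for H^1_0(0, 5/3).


||u||_L² / ||u'||_L² = 5/(6*π) < C_P = 5/(3*π).

u(x) = -4·sin(6*π/5·x), so u'(x) = -24*π*cos(6*π*x/5)/5.
Writing u(x) = A·sin(kπx/L) with A = -4 and k = 2, use ∫_0^L sin²(kπx/L) dx = L/2 and ∫_0^L cos²(kπx/L) dx = L/2.
u² = 16·sin²(6*π/5·x) and (u')² = 576*π^2/25·cos²(6*π/5·x), and each of sin², cos² integrates to L/2 = 5/6 over (0, 5/3).
∫_0^5/3 u² dx = 40/3, so ||u||_L² = 2*sqrt(30)/3.
∫_0^5/3 (u')² dx = 96*π^2/5, so ||u'||_L² = 4*sqrt(30)*π/5.
Ratio ||u||_L² / ||u'||_L² = 5/(6*π).
Sharp Poincaré constant on H^1_0(0, 5/3) is C_P = L/π = 5/(3*π), achieved by sin(3*π/5·x).
This is the k = 2 harmonic; the ratio L/(kπ) is strictly less than C_P = L/π, consistent with the sharp inequality ||u||_L² ≤ C_P ||u'||_L².


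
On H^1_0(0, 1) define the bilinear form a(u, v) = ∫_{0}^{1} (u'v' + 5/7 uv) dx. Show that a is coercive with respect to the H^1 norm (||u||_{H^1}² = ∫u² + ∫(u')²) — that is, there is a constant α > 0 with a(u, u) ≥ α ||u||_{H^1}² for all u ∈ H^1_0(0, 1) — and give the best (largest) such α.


α = (5/7 + π^2)/(1 + π^2)

Coercivity of a(·,·) on H^1_0(0, 1) means a(u, u) ≥ α ||u||_{H^1}² for every u ∈ H^1_0.
The interval has length L = 1, and Poincaré/coercivity depend only on L. Here a(u, u) = ∫(u')² + (5/7)·∫u².
Here 0 < c = 5/7 < 1. The condition a(u,u) ≥ α||u||_{H^1}² reads (1−α)∫(u')² ≥ (α−c)∫u². Any admissible α is ≤ 1 (rapidly oscillating u have ∫u²/∫(u')² → 0), and α = 1 would force 0 ≥ (1−c)∫u², impossible since c < 1; so 1−α > 0. By the sharp Poincaré inequality on H^1_0 of an interval of length L, ∫(u')² ≥ (π/L)²∫u² with equality for the first sine mode sin(π(x−x₀)/L) (x₀ the left endpoint), so the inequality holds for all u iff (1−α)(π/L)² ≥ α − c, i.e. α ≤ ((π/L)² + c)/((π/L)² + 1) = (1 + c(L/π)²)/(1 + (L/π)²). With (π/L)² = π^2 and c = 5/7, the largest admissible constant is α = ((π/L)² + c)/((π/L)² + 1).
Simplifying, α = (5/7 + π^2)/(1 + π^2).


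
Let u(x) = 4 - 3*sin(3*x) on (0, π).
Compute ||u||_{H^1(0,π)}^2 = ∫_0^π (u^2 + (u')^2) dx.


||u||_{H^1(0,π)}^2 = -16 + 61*π

u'(x) = -9*cos(3*x).
Expand u² and (u')² and integrate term by term on (0, π), using: for integers n ≥ 1, ∫_0^π sin²(nx) dx = ∫_0^π cos²(nx) dx = π/2; for n ≠ n', ∫_0^π sin(nx)sin(n'x) dx = ∫_0^π cos(nx)cos(n'x) dx = 0; and by product-to-sum, ∫_0^π sin(nx)cos(n'x) dx = ½∫_0^π [sin((n+n')x) + sin((n−n')x)] dx, which is 0 when n+n' is even and 2n/(n²−n'²) when n+n' is odd (it need not vanish on (0, π)). For the constant mode: ∫_0^π 1 dx = π, ∫_0^π cos(nx) dx = 0, ∫_0^π sin(nx) dx = (1−(−1)^n)/n.
  u² squared terms: (4)²·∫1 dx = 16·π = 16*π;  (-3)²·∫sin(3x)² dx = 9·π/2 = 9*π/2.
  u² cross terms: 2·(4)·(-3)·∫1·sin(3x) dx = -24·(2/3) = -16.
  So ∫_0^π u² dx = 16*π + 9*π/2 − 16 = -16 + 41*π/2.
  (u')² squared terms: (-9)²·∫cos(3x)² dx = 81·π/2 = 81*π/2.
  So ∫_0^π (u')² dx = 81*π/2.
||u||_{H^1}^2 = (-16 + 41*π/2) + (81*π/2) = -16 + 61*π.


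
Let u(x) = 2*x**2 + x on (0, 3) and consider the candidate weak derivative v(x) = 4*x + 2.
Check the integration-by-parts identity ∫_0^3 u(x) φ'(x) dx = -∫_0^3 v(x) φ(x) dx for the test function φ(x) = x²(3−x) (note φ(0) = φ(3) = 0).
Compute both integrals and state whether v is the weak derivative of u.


LHS = -1107/20, RHS = -621/10. No, v is not the weak derivative of u.

u(x) = 2*x**2 + x, classical derivative u'(x) = 4*x + 1.
φ(x) = x²(3−x), so φ'(x) = 3*x*(2 - x).
Note φ(0) = φ(3) = 0, so the boundary term u·φ vanishes.
LHS = ∫_0^3 u(x) φ'(x) dx = ∫_0^3 (-6*x^4 + 9*x^3 + 6*x^2) dx. Term by term:
  ∫_0^3 -6*x^4 dx = -1458/5;  ∫_0^3 9*x^3 dx = 729/4;  ∫_0^3 6*x^2 dx = 54.
Sum: -1458/5 + 729/4 + 54 = -1107/20.
So LHS = -1107/20.
∫_0^3 v(x) φ(x) dx = ∫_0^3 (-4*x^4 + 10*x^3 + 6*x^2) dx. Term by term:
  ∫_0^3 -4*x^4 dx = -972/5;  ∫_0^3 10*x^3 dx = 405/2;  ∫_0^3 6*x^2 dx = 54.
Sum: -972/5 + 405/2 + 54 = 621/10.
So RHS = -∫_0^3 v(x) φ(x) dx = -621/10.
LHS − RHS = 27/4 ≠ 0, so the identity fails.
(For a valid weak derivative the identity must hold for EVERY test function, in particular this one. The failure shows v is NOT the weak derivative of u.)
Correct weak derivative would be u'(x) = 4*x + 1.


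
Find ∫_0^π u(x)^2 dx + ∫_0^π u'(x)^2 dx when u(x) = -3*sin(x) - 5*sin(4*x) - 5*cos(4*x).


||u||_{H^1(0,π)}^2 = -68 + 434*π

u'(x) = 20*sin(4*x) - 3*cos(x) - 20*cos(4*x).
Expand u² and (u')² and integrate term by term on (0, π), using: for integers n ≥ 1, ∫_0^π sin²(nx) dx = ∫_0^π cos²(nx) dx = π/2; for n ≠ n', ∫_0^π sin(nx)sin(n'x) dx = ∫_0^π cos(nx)cos(n'x) dx = 0; and by product-to-sum, ∫_0^π sin(nx)cos(n'x) dx = ½∫_0^π [sin((n+n')x) + sin((n−n')x)] dx, which is 0 when n+n' is even and 2n/(n²−n'²) when n+n' is odd (it need not vanish on (0, π)).
  u² squared terms: (-5)²·∫cos(4x)² dx = 25·π/2 = 25*π/2;  (-5)²·∫sin(4x)² dx = 25·π/2 = 25*π/2;  (-3)²·∫sin(x)² dx = 9·π/2 = 9*π/2.
  u² cross terms: 2·(-5)·(-5)·∫cos(4x)·sin(4x) dx = 50·(0) = 0;  2·(-5)·(-3)·∫cos(4x)·sin(x) dx = 30·(-2/15) = -4;  2·(-5)·(-3)·∫sin(4x)·sin(x) dx = 30·(0) = 0.
  So ∫_0^π u² dx = 25*π/2 + 25*π/2 + 9*π/2 + 0 − 4 + 0 = -4 + 59*π/2.
  (u')² squared terms: (-20)²·∫cos(4x)² dx = 400·π/2 = 200*π;  (-3)²·∫cos(x)² dx = 9·π/2 = 9*π/2;  (20)²·∫sin(4x)² dx = 400·π/2 = 200*π.
  (u')² cross terms: 2·(-20)·(-3)·∫cos(4x)·cos(x) dx = 120·(0) = 0;  2·(-20)·(20)·∫cos(4x)·sin(4x) dx = -800·(0) = 0;  2·(-3)·(20)·∫cos(x)·sin(4x) dx = -120·(8/15) = -64.
  So ∫_0^π (u')² dx = 200*π + 9*π/2 + 200*π + 0 + 0 − 64 = -64 + 809*π/2.
||u||_{H^1}^2 = (-4 + 59*π/2) + (-64 + 809*π/2) = -68 + 434*π.


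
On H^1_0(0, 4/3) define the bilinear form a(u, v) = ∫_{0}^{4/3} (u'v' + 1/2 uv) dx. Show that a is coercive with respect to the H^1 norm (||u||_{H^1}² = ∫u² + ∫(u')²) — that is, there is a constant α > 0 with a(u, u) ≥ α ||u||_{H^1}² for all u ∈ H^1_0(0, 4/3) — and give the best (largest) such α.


α = (8 + 9*π^2)/(16 + 9*π^2)

Coercivity of a(·,·) on H^1_0(0, 4/3) means a(u, u) ≥ α ||u||_{H^1}² for every u ∈ H^1_0.
The interval has length L = 4/3, and Poincaré/coercivity depend only on L. Here a(u, u) = ∫(u')² + (1/2)·∫u².
Here 0 < c = 1/2 < 1. The condition a(u,u) ≥ α||u||_{H^1}² reads (1−α)∫(u')² ≥ (α−c)∫u². Any admissible α is ≤ 1 (rapidly oscillating u have ∫u²/∫(u')² → 0), and α = 1 would force 0 ≥ (1−c)∫u², impossible since c < 1; so 1−α > 0. By the sharp Poincaré inequality on H^1_0 of an interval of length L, ∫(u')² ≥ (π/L)²∫u² with equality for the first sine mode sin(π(x−x₀)/L) (x₀ the left endpoint), so the inequality holds for all u iff (1−α)(π/L)² ≥ α − c, i.e. α ≤ ((π/L)² + c)/((π/L)² + 1) = (1 + c(L/π)²)/(1 + (L/π)²). With (π/L)² = 9*π^2/16 and c = 1/2, the largest admissible constant is α = ((π/L)² + c)/((π/L)² + 1).
Simplifying, α = (8 + 9*π^2)/(16 + 9*π^2).


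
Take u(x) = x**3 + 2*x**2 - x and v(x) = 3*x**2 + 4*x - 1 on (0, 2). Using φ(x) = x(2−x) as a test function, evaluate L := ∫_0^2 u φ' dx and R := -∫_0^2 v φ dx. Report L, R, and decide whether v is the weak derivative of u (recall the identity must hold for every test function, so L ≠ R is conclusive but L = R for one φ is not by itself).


LHS = -44/5, RHS = -44/5. Yes, v = u' weakly.

u(x) = x**3 + 2*x**2 - x, classical derivative u'(x) = 3*x**2 + 4*x - 1.
φ(x) = x(2−x), so φ'(x) = 2 - 2*x.
Note φ(0) = φ(2) = 0, so the boundary term u·φ vanishes.
LHS = ∫_0^2 u(x) φ'(x) dx = ∫_0^2 (-2*x^4 - 2*x^3 + 6*x^2 - 2*x) dx. Term by term:
  ∫_0^2 -2*x^4 dx = -64/5;  ∫_0^2 -2*x^3 dx = -8;  ∫_0^2 6*x^2 dx = 16;
  ∫_0^2 -2*x dx = -4.
Sum: -64/5 − 8 + 16 − 4 = -44/5.
So LHS = -44/5.
∫_0^2 v(x) φ(x) dx = ∫_0^2 (-3*x^4 + 2*x^3 + 9*x^2 - 2*x) dx. Term by term:
  ∫_0^2 -3*x^4 dx = -96/5;  ∫_0^2 2*x^3 dx = 8;  ∫_0^2 9*x^2 dx = 24;
  ∫_0^2 -2*x dx = -4.
Sum: -96/5 + 8 + 24 − 4 = 44/5.
So RHS = -∫_0^2 v(x) φ(x) dx = -44/5.
LHS = RHS, so the identity holds for this test φ.
Moreover u is smooth here and v(x) = u'(x) = 3*x**2 + 4*x - 1 pointwise, so the identity holds for every test function. Hence v is the weak derivative of u.


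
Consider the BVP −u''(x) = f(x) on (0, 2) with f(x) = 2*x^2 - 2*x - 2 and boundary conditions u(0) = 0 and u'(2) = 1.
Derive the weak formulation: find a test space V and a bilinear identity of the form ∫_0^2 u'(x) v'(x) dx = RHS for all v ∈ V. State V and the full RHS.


V = {v ∈ H^1(0, 2) : v(0) = 0} (test functions vanish at x = 0 where u is specified); weak form: ∫_0^2 u'v' dx = ∫_0^2 (2*x^2 - 2*x - 2) v dx + v(2) for all v ∈ V.

Multiply both sides by a test function v and integrate from 0 to 2:
  ∫_0^2 −u''(x) v(x) dx = ∫_0^2 f(x) v(x) dx.
Integrate the LHS by parts once:
  ∫_0^2 −u'' v dx = −[u'(x) v(x)]_0^2 + ∫_0^2 u'(x) v'(x) dx.
Thus ∫_0^2 u'(x) v'(x) dx = ∫_0^2 f(x) v(x) dx + [u'(x) v(x)]_0^2.
Choose V so that boundary terms are either known or forced to vanish.
Mixed BC: u(0) = 0 (Dirichlet) and u'(2) = 1 (Neumann). Define V = {v ∈ H^1(0, 2) : v(0) = 0}. Then [u' v]_0^2 = u'(2)·v(2) − u'(0)·0 = v(2).
Weak formulation: find u (satisfying any essential BC) such that ∫_0^2 u'(x) v'(x) dx = ∫_0^2 f v dx + v(2) for all v ∈ V (Dirichlet at 0 absorbed into V; Neumann datum at x = 2 contributes the boundary term).
Substituting f(x) = 2*x^2 - 2*x - 2, the right-hand side is ∫_0^2 (2*x^2 - 2*x - 2) v dx + v(2).


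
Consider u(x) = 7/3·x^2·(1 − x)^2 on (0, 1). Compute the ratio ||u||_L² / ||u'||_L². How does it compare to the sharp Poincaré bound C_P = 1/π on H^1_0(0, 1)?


||u||_L² / ||u'||_L² = sqrt(3)/6 < C_P = 1/π.

u(x) = 7/3·x^2·(1 − x)^2, so u'(x) = 14*x*(x - 1)*(2*x - 1)/3.
u(x) = 7/3·x^2·(1 − x)^2 vanishes at x = 0 and x = 1, so u ∈ H^1_0(0, 1). Differentiate via the product rule and integrate the resulting polynomials term by term.
  ∫_0^1 u² dx = ∫_0^1 (49*x^8/9 - 196*x^7/9 + 98*x^6/3 - 196*x^5/9 + 49*x^4/9) dx. Term by term:
    ∫_0^1 49*x^8/9 dx = 49/81;  ∫_0^1 -196*x^7/9 dx = -49/18;  ∫_0^1 98*x^6/3 dx = 14/3;
    ∫_0^1 -196*x^5/9 dx = -98/27;  ∫_0^1 49*x^4/9 dx = 49/45.
  Sum: 49/81 − 49/18 + 14/3 − 98/27 + 49/45 = 7/810.
  ∫_0^1 (u')² dx = ∫_0^1 (784*x^6/9 - 784*x^5/3 + 2548*x^4/9 - 392*x^3/3 + 196*x^2/9) dx. Term by term:
    ∫_0^1 784*x^6/9 dx = 112/9;  ∫_0^1 -784*x^5/3 dx = -392/9;  ∫_0^1 2548*x^4/9 dx = 2548/45;
    ∫_0^1 -392*x^3/3 dx = -98/3;  ∫_0^1 196*x^2/9 dx = 196/27.
  Sum: 112/9 − 392/9 + 2548/45 − 98/3 + 196/27 = 14/135.
∫_0^1 u² dx = 7/810, so ||u||_L² = sqrt(70)/90.
∫_0^1 (u')² dx = 14/135, so ||u'||_L² = sqrt(210)/45.
Ratio ||u||_L² / ||u'||_L² = sqrt(3)/6.
Sharp Poincaré constant on H^1_0(0, 1) is C_P = L/π = 1/π, achieved by sin(π·x).
A polynomial bump cannot attain the sharp Poincaré constant (only the first sine eigenfunction does), so the ratio is strictly less than C_P, consistent with ||u||_L² ≤ C_P ||u'||_L².


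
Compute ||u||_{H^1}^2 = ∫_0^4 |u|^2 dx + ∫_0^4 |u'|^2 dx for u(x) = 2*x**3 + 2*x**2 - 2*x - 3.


||u||_{H^1}^2 = 799676/35

The H^1 norm (squared) on an interval (0, L) is
  ||u||_{H^1}^2 = ∫_0^L u(x)^2 dx + ∫_0^L u'(x)^2 dx.
Compute u'(x) = 6*x**2 + 4*x - 2.
Then u(x)^2 = 4*x**6 + 8*x**5 - 4*x**4 - 20*x**3 - 8*x**2 + 12*x + 9 and u'(x)^2 = 36*x**4 + 48*x**3 - 8*x**2 - 16*x + 4.
Integrate each monomial from 0 to 4 using ∫_0^4 c·x^n dx = c·4^(n+1)/(n+1):
  ∫_0^4 u(x)^2 dx = ∫_0^4 (4*x^6 + 8*x^5 - 4*x^4 - 20*x^3 - 8*x^2 + 12*x + 9) dx. Term by term:
    ∫_0^4 4*x^6 dx = 65536/7;  ∫_0^4 8*x^5 dx = 16384/3;  ∫_0^4 -4*x^4 dx = -4096/5;
    ∫_0^4 -20*x^3 dx = -1280;  ∫_0^4 -8*x^2 dx = -512/3;  ∫_0^4 12*x dx = 96;
    ∫_0^4 9 dx = 36.
  Sum: 65536/7 + 16384/3 − 4096/5 − 1280 − 512/3 + 96 + 36 = 1332004/105.
  ∫_0^4 u'(x)^2 dx = ∫_0^4 (36*x^4 + 48*x^3 - 8*x^2 - 16*x + 4) dx. Term by term:
    ∫_0^4 36*x^4 dx = 36864/5;  ∫_0^4 48*x^3 dx = 3072;  ∫_0^4 -8*x^2 dx = -512/3;
    ∫_0^4 -16*x dx = -128;  ∫_0^4 4 dx = 16.
  Sum: 36864/5 + 3072 − 512/3 − 128 + 16 = 152432/15.
Adding: ||u||_{H^1}^2 = 1332004/105 + 152432/15 = 799676/35.


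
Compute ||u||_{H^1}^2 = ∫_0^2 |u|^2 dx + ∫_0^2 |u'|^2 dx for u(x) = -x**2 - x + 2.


||u||_{H^1}^2 = 406/15

The H^1 norm (squared) on an interval (0, L) is
  ||u||_{H^1}^2 = ∫_0^L u(x)^2 dx + ∫_0^L u'(x)^2 dx.
Compute u'(x) = -2*x - 1.
Then u(x)^2 = x**4 + 2*x**3 - 3*x**2 - 4*x + 4 and u'(x)^2 = 4*x**2 + 4*x + 1.
Integrate each monomial from 0 to 2 using ∫_0^2 c·x^n dx = c·2^(n+1)/(n+1):
  ∫_0^2 u(x)^2 dx = ∫_0^2 (x^4 + 2*x^3 - 3*x^2 - 4*x + 4) dx. Term by term:
    ∫_0^2 x^4 dx = 32/5;  ∫_0^2 2*x^3 dx = 8;  ∫_0^2 -3*x^2 dx = -8;
    ∫_0^2 -4*x dx = -8;  ∫_0^2 4 dx = 8.
  Sum: 32/5 + 8 − 8 − 8 + 8 = 32/5.
  ∫_0^2 u'(x)^2 dx = ∫_0^2 (4*x^2 + 4*x + 1) dx. Term by term:
    ∫_0^2 4*x^2 dx = 32/3;  ∫_0^2 4*x dx = 8;  ∫_0^2 1 dx = 2.
  Sum: 32/3 + 8 + 2 = 62/3.
Adding: ||u||_{H^1}^2 = 32/5 + 62/3 = 406/15.


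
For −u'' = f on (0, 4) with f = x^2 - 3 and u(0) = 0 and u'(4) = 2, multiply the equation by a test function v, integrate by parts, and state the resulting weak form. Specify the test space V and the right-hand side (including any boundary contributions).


V = {v ∈ H^1(0, 4) : v(0) = 0} (test functions vanish at x = 0 where u is specified); weak form: ∫_0^4 u'v' dx = ∫_0^4 (x^2 - 3) v dx + 2·v(4) for all v ∈ V.

Multiply both sides by a test function v and integrate from 0 to 4:
  ∫_0^4 −u''(x) v(x) dx = ∫_0^4 f(x) v(x) dx.
Integrate the LHS by parts once:
  ∫_0^4 −u'' v dx = −[u'(x) v(x)]_0^4 + ∫_0^4 u'(x) v'(x) dx.
Thus ∫_0^4 u'(x) v'(x) dx = ∫_0^4 f(x) v(x) dx + [u'(x) v(x)]_0^4.
Choose V so that boundary terms are either known or forced to vanish.
Mixed BC: u(0) = 0 (Dirichlet) and u'(4) = 2 (Neumann). Define V = {v ∈ H^1(0, 4) : v(0) = 0}. Then [u' v]_0^4 = u'(4)·v(4) − u'(0)·0 = 2·v(4).
Weak formulation: find u (satisfying any essential BC) such that ∫_0^4 u'(x) v'(x) dx = ∫_0^4 f v dx + 2·v(4) for all v ∈ V (Dirichlet at 0 absorbed into V; Neumann datum at x = 4 contributes the boundary term).
Substituting f(x) = x^2 - 3, the right-hand side is ∫_0^4 (x^2 - 3) v dx + 2·v(4).


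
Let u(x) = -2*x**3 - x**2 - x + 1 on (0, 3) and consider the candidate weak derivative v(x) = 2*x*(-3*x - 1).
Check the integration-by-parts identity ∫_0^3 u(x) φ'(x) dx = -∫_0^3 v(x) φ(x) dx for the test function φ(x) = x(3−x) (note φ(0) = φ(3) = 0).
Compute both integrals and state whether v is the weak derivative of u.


LHS = 909/10, RHS = 432/5. No, v is not the weak derivative of u.

u(x) = -2*x**3 - x**2 - x + 1, classical derivative u'(x) = -6*x**2 - 2*x - 1.
φ(x) = x(3−x), so φ'(x) = 3 - 2*x.
Note φ(0) = φ(3) = 0, so the boundary term u·φ vanishes.
LHS = ∫_0^3 u(x) φ'(x) dx = ∫_0^3 (4*x^4 - 4*x^3 - x^2 - 5*x + 3) dx. Term by term:
  ∫_0^3 4*x^4 dx = 972/5;  ∫_0^3 -4*x^3 dx = -81;  ∫_0^3 -x^2 dx = -9;
  ∫_0^3 -5*x dx = -45/2;  ∫_0^3 3 dx = 9.
Sum: 972/5 − 81 − 9 − 45/2 + 9 = 909/10.
So LHS = 909/10.
∫_0^3 v(x) φ(x) dx = ∫_0^3 (6*x^4 - 16*x^3 - 6*x^2) dx. Term by term:
  ∫_0^3 6*x^4 dx = 1458/5;  ∫_0^3 -16*x^3 dx = -324;  ∫_0^3 -6*x^2 dx = -54.
Sum: 1458/5 − 324 − 54 = -432/5.
So RHS = -∫_0^3 v(x) φ(x) dx = 432/5.
LHS − RHS = 9/2 ≠ 0, so the identity fails.
(For a valid weak derivative the identity must hold for EVERY test function, in particular this one. The failure shows v is NOT the weak derivative of u.)
Correct weak derivative would be u'(x) = -6*x**2 - 2*x - 1.


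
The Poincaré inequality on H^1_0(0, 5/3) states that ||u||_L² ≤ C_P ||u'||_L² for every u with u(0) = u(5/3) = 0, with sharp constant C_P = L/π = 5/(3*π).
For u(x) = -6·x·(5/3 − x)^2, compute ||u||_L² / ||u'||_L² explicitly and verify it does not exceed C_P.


||u||_L² / ||u'||_L² = 5*sqrt(14)/42 < C_P = 5/(3*π).

u(x) = -6·x·(5/3 − x)^2, so u'(x) = 2*(5 - 9*x)*(x - 5/3).
u(x) = -6·x·(5/3 − x)^2 vanishes at x = 0 and x = 5/3, so u ∈ H^1_0(0, 5/3). Differentiate via the product rule and integrate the resulting polynomials term by term.
  ∫_0^5/3 u² dx = ∫_0^5/3 (36*x^6 - 240*x^5 + 600*x^4 - 2000*x^3/3 + 2500*x^2/9) dx. Term by term:
    ∫_0^5/3 36*x^6 dx = 312500/1701;  ∫_0^5/3 -240*x^5 dx = -625000/729;  ∫_0^5/3 600*x^4 dx = 125000/81;
    ∫_0^5/3 -2000*x^3/3 dx = -312500/243;  ∫_0^5/3 2500*x^2/9 dx = 312500/729.
  Sum: 312500/1701 − 625000/729 + 125000/81 − 312500/243 + 312500/729 = 62500/5103.
  ∫_0^5/3 (u')² dx = ∫_0^5/3 (324*x^4 - 1440*x^3 + 2200*x^2 - 4000*x/3 + 2500/9) dx. Term by term:
    ∫_0^5/3 324*x^4 dx = 2500/3;  ∫_0^5/3 -1440*x^3 dx = -25000/9;  ∫_0^5/3 2200*x^2 dx = 275000/81;
    ∫_0^5/3 -4000*x/3 dx = -50000/27;  ∫_0^5/3 2500/9 dx = 12500/27.
  Sum: 2500/3 − 25000/9 + 275000/81 − 50000/27 + 12500/27 = 5000/81.
∫_0^5/3 u² dx = 62500/5103, so ||u||_L² = 250*sqrt(7)/189.
∫_0^5/3 (u')² dx = 5000/81, so ||u'||_L² = 50*sqrt(2)/9.
Ratio ||u||_L² / ||u'||_L² = 5*sqrt(14)/42.
Sharp Poincaré constant on H^1_0(0, 5/3) is C_P = L/π = 5/(3*π), achieved by sin(3*π/5·x).
A polynomial bump cannot attain the sharp Poincaré constant (only the first sine eigenfunction does), so the ratio is strictly less than C_P, consistent with ||u||_L² ≤ C_P ||u'||_L².


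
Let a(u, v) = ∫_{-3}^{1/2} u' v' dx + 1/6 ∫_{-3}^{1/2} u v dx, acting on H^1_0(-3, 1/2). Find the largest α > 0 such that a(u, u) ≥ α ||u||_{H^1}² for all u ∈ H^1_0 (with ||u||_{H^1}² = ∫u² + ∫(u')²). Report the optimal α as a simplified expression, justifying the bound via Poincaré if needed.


α = (49 + 24*π^2)/(6*(4*π^2 + 49))

Coercivity of a(·,·) on H^1_0(-3, 1/2) means a(u, u) ≥ α ||u||_{H^1}² for every u ∈ H^1_0.
The interval has length L = 7/2, and Poincaré/coercivity depend only on L. Here a(u, u) = ∫(u')² + (1/6)·∫u².
Here 0 < c = 1/6 < 1. The condition a(u,u) ≥ α||u||_{H^1}² reads (1−α)∫(u')² ≥ (α−c)∫u². Any admissible α is ≤ 1 (rapidly oscillating u have ∫u²/∫(u')² → 0), and α = 1 would force 0 ≥ (1−c)∫u², impossible since c < 1; so 1−α > 0. By the sharp Poincaré inequality on H^1_0 of an interval of length L, ∫(u')² ≥ (π/L)²∫u² with equality for the first sine mode sin(π(x−x₀)/L) (x₀ the left endpoint), so the inequality holds for all u iff (1−α)(π/L)² ≥ α − c, i.e. α ≤ ((π/L)² + c)/((π/L)² + 1) = (1 + c(L/π)²)/(1 + (L/π)²). With (π/L)² = 4*π^2/49 and c = 1/6, the largest admissible constant is α = ((π/L)² + c)/((π/L)² + 1).
Simplifying, α = (49 + 24*π^2)/(6*(4*π^2 + 49)).
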